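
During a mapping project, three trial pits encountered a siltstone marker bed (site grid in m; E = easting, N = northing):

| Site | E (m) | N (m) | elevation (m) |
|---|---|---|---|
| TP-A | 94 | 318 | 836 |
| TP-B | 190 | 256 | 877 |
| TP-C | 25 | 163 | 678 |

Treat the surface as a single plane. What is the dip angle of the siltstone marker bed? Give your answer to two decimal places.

Let the plane be z = a·E + b·N + c.
TP-B−TP-A: 96a − 62b = 41;  TP-C−TP-A: −69a − 155b = −158.
Solving gives a = 0.84304, b = 0.64407.
Gradient magnitude |∇z| = √(a² + b²) = √(0.71072 + 0.41482) = 1.06091.
True dip = arctan(1.06091) = 46.69°, dipping toward SW (azimuth ≈ 233°).

46.69°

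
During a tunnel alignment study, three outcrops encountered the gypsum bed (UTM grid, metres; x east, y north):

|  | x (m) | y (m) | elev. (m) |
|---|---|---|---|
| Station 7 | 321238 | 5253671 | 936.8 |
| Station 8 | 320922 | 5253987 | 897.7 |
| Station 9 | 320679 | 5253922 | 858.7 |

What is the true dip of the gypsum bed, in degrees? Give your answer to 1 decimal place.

Two edge vectors: Station 7→Station 8 = (-316, 316, -39.1), Station 7→Station 9 = (-559, 251, -78.1).
Normal n = (Station 7→Station 8) × (Station 7→Station 9) = (-14865.5, -2822.7, 97328).
So ∂z/∂x = −n_x/n_z = 0.15274 and ∂z/∂y = −n_y/n_z = 0.02900.
Gradient magnitude |∇z| = √(a² + b²) = √(0.02333 + 0.00084) = 0.15547.
True dip = arctan(0.15547) = 8.8°, dipping toward W (azimuth ≈ 259°).

8.8°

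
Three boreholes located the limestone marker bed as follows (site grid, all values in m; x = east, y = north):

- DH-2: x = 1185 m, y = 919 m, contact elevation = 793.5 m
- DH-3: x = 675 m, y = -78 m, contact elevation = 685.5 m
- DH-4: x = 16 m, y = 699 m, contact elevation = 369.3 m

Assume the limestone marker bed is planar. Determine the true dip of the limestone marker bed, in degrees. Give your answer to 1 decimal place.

Let the plane be z = a·x + b·y + c.
DH-3−DH-2: −510a − 997b = −108;  DH-4−DH-2: −1169a − 220b = −424.2.
Solving gives a = 0.37897, b = −0.08553.
Gradient magnitude |∇z| = √(a² + b²) = √(0.14362 + 0.00732) = 0.38850.
True dip = arctan(0.38850) = 21.2°, dipping toward WNW (azimuth ≈ 283°).

21.2°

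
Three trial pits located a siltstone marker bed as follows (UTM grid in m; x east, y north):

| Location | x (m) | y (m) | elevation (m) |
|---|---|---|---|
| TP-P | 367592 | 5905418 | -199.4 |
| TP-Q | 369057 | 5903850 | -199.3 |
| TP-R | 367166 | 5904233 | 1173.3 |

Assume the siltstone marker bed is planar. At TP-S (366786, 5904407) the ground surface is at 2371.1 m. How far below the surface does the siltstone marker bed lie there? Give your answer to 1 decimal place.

1003.1 m

Let the plane be z = a·x + b·y + c.
TP-Q−TP-P: 1465a − 1568b = 0.1;  TP-R−TP-P: −426a − 1185b = 1372.7.
Solving gives a = −0.895291750, b = −0.836544907.
Then c = -199.4 − a·367592 − b·5905418 = 5269050.04.
At (366786, 5904407): z_contact = −328380.48 − 4939301.60 + 5269050.04 = 1367.95 m.
Depth below ground = 2371.1 − 1367.95 = 1003.1 m.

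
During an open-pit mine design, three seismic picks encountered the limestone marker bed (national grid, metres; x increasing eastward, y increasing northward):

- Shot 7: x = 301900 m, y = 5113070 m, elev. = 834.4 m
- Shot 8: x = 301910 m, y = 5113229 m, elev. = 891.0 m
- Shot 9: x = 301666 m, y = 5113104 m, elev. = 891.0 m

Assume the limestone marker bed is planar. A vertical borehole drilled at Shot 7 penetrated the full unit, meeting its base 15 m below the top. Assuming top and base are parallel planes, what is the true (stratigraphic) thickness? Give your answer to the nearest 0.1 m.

Two edge vectors: Shot 7→Shot 8 = (10, 159, 56.6), Shot 7→Shot 9 = (-234, 34, 56.6).
Normal n = (Shot 7→Shot 8) × (Shot 7→Shot 9) = (7075, -13810.4, 37546).
So ∂z/∂x = −n_x/n_z = −0.18844 and ∂z/∂y = −n_y/n_z = 0.36783.
|∇z| = √(a²+b²) = 0.41328, so dip δ = arctan(0.41328) = 22.45°.
True thickness = vertical thickness × cos δ = 15 × cos 22.45° = 13.9 m.

13.9 m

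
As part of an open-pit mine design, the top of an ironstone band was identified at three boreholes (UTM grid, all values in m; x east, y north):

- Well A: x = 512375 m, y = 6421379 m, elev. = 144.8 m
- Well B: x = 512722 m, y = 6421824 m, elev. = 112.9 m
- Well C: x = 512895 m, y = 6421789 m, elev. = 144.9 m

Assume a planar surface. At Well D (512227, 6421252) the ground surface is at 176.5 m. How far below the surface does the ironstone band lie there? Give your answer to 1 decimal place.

29.8 m

Let the plane be z = a·x + b·y + c.
Well B−Well A: 347a + 445b = −31.9;  Well C−Well A: 520a + 410b = 0.1.
Solving gives a = 0.147239987, b = −0.186499495.
Then c = 144.8 − a·512375 − b·6421379 = 1122286.65.
At (512227, 6421252): z_contact = 75420.30 − 1197560.26 + 1122286.65 = 146.69 m.
Depth below ground = 176.5 − 146.69 = 29.8 m.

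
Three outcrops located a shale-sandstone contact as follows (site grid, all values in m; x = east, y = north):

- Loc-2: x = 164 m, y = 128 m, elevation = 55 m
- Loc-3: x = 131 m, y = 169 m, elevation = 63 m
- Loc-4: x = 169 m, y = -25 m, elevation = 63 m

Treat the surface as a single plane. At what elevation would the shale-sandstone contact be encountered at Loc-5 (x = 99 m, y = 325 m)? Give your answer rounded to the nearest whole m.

63 m

Let the plane be z = a·x + b·y + c.
Loc-3−Loc-2: −33a + 41b = 8;  Loc-4−Loc-2: 5a − 153b = 8.
Solving gives a = −0.32040, b = −0.06276.
Then c = 55 − a·164 − b·128 = 115.58.
At (99, 325): z = −31.7 − 20.4 + 115.58 = 63.5 m.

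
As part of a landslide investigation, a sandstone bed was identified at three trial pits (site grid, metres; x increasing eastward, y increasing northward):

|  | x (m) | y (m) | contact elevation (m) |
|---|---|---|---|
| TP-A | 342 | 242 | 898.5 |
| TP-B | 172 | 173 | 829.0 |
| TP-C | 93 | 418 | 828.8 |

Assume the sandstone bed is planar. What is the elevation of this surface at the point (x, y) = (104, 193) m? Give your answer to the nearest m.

807 m

Two edge vectors: TP-A→TP-B = (-170, -69, -69.5), TP-A→TP-C = (-249, 176, -69.7).
Normal n = (TP-A→TP-B) × (TP-A→TP-C) = (17041.3, 5456.5, -47101).
So ∂z/∂x = −n_x/n_z = 0.36180 and ∂z/∂y = −n_y/n_z = 0.11585.
Intercept c from TP-A: 898.5 − 123.74 − 28.03 = 746.73.
At (104, 193): z = 37.6 + 22.4 + 746.73 = 806.7 m.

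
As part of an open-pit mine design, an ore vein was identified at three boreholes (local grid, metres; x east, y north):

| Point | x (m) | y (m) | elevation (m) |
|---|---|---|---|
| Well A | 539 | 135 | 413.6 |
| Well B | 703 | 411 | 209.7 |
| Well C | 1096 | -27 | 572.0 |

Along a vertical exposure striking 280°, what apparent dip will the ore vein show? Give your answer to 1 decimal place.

Let the plane be z = a·x + b·y + c.
Well B−Well A: 164a + 276b = −203.9;  Well C−Well A: 557a − 162b = 158.4.
Solving gives a = 0.05927, b = −0.77399.
Unit vector along 280° is (sin 280°, cos 280°) = (-0.9848, 0.1736).
Slope in that direction = a·(-0.9848) + b·(0.1736) = −0.19277.
Apparent dip = arctan|0.19277| = 10.9° (true dip is 37.8°, so apparent ≤ true as expected).

10.9°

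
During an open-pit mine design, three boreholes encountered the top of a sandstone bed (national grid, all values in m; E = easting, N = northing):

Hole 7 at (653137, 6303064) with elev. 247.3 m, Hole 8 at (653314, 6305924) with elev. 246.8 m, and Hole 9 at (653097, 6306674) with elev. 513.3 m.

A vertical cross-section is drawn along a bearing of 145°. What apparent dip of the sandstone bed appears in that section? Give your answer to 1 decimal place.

32.3°

Two edge vectors: Hole 7→Hole 8 = (177, 2860, -0.5), Hole 7→Hole 9 = (-40, 3610, 266).
Normal n = (Hole 7→Hole 8) × (Hole 7→Hole 9) = (762565, -47062, 753370).
So ∂z/∂E = −n_x/n_z = −1.01221 and ∂z/∂N = −n_y/n_z = 0.06247.
Unit vector along 145° is (sin 145°, cos 145°) = (0.5736, -0.8192).
Slope in that direction = a·(0.5736) + b·(-0.8192) = −0.63175.
Apparent dip = arctan|0.63175| = 32.3° (true dip is 45.4°, so apparent ≤ true as expected).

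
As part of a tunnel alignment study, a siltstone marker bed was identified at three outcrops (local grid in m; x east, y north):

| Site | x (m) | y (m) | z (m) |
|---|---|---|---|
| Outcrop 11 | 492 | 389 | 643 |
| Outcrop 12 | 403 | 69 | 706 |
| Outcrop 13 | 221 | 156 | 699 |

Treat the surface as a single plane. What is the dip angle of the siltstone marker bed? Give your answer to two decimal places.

10.74°

Two edge vectors: Outcrop 11→Outcrop 12 = (-89, -320, 63), Outcrop 11→Outcrop 13 = (-271, -233, 56).
Normal n = (Outcrop 11→Outcrop 12) × (Outcrop 11→Outcrop 13) = (-3241, -12089, -65983).
So ∂z/∂x = −n_x/n_z = −0.04912 and ∂z/∂y = −n_y/n_z = −0.18321.
Gradient magnitude |∇z| = √(a² + b²) = √(0.00241 + 0.03357) = 0.18968.
True dip = arctan(0.18968) = 10.74°, dipping toward NNE (azimuth ≈ 015°).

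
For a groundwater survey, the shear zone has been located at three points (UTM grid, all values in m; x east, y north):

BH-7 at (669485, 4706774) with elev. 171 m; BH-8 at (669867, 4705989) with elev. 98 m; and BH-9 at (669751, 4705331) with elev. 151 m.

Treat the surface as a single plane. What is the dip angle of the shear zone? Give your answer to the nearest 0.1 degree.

14.8°

Let the plane be z = a·x + b·y + c.
BH-8−BH-7: 382a − 785b = −73;  BH-9−BH-7: 266a − 1443b = −20.
Solving gives a = −0.26178, b = −0.03440.
Gradient magnitude |∇z| = √(a² + b²) = √(0.06853 + 0.00118) = 0.26403.
True dip = arctan(0.26403) = 14.8°, dipping toward E (azimuth ≈ 083°).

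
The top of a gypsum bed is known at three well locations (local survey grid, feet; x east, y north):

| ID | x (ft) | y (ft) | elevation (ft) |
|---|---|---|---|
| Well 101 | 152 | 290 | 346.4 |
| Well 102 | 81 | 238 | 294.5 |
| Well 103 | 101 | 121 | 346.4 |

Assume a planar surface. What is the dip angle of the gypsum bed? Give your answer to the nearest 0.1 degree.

44.4°

Let the plane be z = a·x + b·y + c.
Well 102−Well 101: −71a − 52b = −51.9;  Well 103−Well 101: −51a − 169b = 0.
Solving gives a = 0.93839, b = −0.28318.
Gradient magnitude |∇z| = √(a² + b²) = √(0.88057 + 0.08019) = 0.98018.
True dip = arctan(0.98018) = 44.4°, dipping toward WNW (azimuth ≈ 287°).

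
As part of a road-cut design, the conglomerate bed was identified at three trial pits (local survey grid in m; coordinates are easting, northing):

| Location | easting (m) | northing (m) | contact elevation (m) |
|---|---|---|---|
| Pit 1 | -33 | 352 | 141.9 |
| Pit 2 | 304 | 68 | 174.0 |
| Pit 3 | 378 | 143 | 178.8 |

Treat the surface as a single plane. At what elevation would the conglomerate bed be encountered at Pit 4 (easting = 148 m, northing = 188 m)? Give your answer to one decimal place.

159.3 m

Let the plane be z = a·easting + b·northing + c.
Pit 2−Pit 1: 337a − 284b = 32.1;  Pit 3−Pit 1: 411a − 209b = 36.9.
Solving gives a = 0.08146, b = −0.01637.
Then c = 141.9 − a·-33 − b·352 = 150.35.
At (148, 188): z = 12.1 − 3.1 + 150.35 = 159.3 m.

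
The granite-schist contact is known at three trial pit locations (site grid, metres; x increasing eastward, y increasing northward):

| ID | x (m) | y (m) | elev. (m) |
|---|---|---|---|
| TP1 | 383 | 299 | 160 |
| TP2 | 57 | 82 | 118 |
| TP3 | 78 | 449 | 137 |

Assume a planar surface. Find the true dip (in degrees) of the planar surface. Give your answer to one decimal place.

6.2°

Let the plane be z = a·x + b·y + c.
TP2−TP1: −326a − 217b = −42;  TP3−TP1: −305a + 150b = −23.
Solving gives a = 0.09811, b = 0.04616.
Gradient magnitude |∇z| = √(a² + b²) = √(0.00963 + 0.00213) = 0.10843.
True dip = arctan(0.10843) = 6.2°, dipping toward WSW (azimuth ≈ 245°).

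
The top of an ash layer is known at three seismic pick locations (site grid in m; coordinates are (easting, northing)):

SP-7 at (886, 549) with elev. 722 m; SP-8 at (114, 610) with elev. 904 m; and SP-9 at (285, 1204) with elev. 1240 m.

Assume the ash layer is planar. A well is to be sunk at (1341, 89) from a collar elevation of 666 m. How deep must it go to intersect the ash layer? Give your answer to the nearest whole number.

Two edge vectors: SP-7→SP-8 = (-772, 61, 182), SP-7→SP-9 = (-601, 655, 518).
Normal n = (SP-7→SP-8) × (SP-7→SP-9) = (-87612, 290514, -468999).
So ∂z/∂E = −n_x/n_z = −0.18681 and ∂z/∂N = −n_y/n_z = 0.61943.
Intercept c from SP-7: 722 + 165.51 − 340.07 = 547.44.
At (1341, 89): z_contact = −250.5 + 55.1 + 547.44 = 352.1 m.
Depth below ground = 666 − 352.1 = 314 m.

314 m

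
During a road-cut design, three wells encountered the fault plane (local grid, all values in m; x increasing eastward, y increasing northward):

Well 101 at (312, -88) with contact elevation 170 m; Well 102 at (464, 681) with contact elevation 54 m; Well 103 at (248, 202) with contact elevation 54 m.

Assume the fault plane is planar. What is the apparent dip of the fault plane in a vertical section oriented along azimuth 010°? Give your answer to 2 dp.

9.15°

Let the plane be z = a·x + b·y + c.
Well 102−Well 101: 152a + 769b = −116;  Well 103−Well 101: −64a + 290b = −116.
Solving gives a = 0.59557, b = −0.26856.
Unit vector along 010° is (sin 10°, cos 10°) = (0.1736, 0.9848).
Slope in that direction = a·(0.1736) + b·(0.9848) = −0.16107.
Apparent dip = arctan|0.16107| = 9.15° (true dip is 33.2°, so apparent ≤ true as expected).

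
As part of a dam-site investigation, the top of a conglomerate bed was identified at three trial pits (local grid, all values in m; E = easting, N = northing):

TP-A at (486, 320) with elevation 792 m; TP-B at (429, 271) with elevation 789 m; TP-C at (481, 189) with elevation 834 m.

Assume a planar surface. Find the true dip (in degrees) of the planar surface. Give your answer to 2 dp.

25.45°

Let the plane be z = a·E + b·N + c.
TP-B−TP-A: −57a − 49b = −3;  TP-C−TP-A: −5a − 131b = 42.
Solving gives a = 0.33938, b = −0.33356.
Gradient magnitude |∇z| = √(a² + b²) = √(0.11518 + 0.11127) = 0.47586.
True dip = arctan(0.47586) = 25.45°, dipping toward NW (azimuth ≈ 315°).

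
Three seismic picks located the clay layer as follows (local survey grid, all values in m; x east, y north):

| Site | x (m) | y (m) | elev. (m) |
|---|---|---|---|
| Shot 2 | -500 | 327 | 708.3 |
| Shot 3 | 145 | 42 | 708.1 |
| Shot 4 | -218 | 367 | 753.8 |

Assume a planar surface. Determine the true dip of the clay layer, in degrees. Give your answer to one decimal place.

16.8°

Let the plane be z = a·x + b·y + c.
Shot 3−Shot 2: 645a − 285b = −0.2;  Shot 4−Shot 2: 282a + 40b = 45.5.
Solving gives a = 0.12206, b = 0.27695.
Gradient magnitude |∇z| = √(a² + b²) = √(0.01490 + 0.07670) = 0.30266.
True dip = arctan(0.30266) = 16.8°, dipping toward SSW (azimuth ≈ 204°).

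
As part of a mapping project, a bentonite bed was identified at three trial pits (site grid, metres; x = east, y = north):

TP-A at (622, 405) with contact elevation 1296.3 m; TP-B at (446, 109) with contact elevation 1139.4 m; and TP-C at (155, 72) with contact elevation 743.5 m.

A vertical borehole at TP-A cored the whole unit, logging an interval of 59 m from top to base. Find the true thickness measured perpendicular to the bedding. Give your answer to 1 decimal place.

33.8 m

Two edge vectors: TP-A→TP-B = (-176, -296, -156.9), TP-A→TP-C = (-467, -333, -552.8).
Normal n = (TP-A→TP-B) × (TP-A→TP-C) = (111381.1, -24020.5, -79624).
So ∂z/∂x = −n_x/n_z = 1.39884 and ∂z/∂y = −n_y/n_z = −0.30167.
|∇z| = √(a²+b²) = 1.43100, so dip δ = arctan(1.43100) = 55.05°.
True thickness = vertical thickness × cos δ = 59 × cos 55.05° = 33.8 m.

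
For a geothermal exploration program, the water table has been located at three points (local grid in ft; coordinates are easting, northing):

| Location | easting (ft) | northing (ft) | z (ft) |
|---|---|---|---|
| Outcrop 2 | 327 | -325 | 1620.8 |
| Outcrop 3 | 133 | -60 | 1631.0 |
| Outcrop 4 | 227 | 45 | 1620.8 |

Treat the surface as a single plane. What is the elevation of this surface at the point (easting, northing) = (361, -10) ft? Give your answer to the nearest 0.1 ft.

Two edge vectors: Outcrop 2→Outcrop 3 = (-194, 265, 10.2), Outcrop 2→Outcrop 4 = (-100, 370, 0).
Normal n = (Outcrop 2→Outcrop 3) × (Outcrop 2→Outcrop 4) = (-3774, -1020, -45280).
So ∂z/∂easting = −n_x/n_z = −0.08335 and ∂z/∂northing = −n_y/n_z = −0.02253.
Intercept c from Outcrop 2: 1620.8 + 27.25 − 7.32 = 1640.73.
At (361, -10): z = −30.1 + 0.2 + 1640.73 = 1610.9 ft.

1610.9 ft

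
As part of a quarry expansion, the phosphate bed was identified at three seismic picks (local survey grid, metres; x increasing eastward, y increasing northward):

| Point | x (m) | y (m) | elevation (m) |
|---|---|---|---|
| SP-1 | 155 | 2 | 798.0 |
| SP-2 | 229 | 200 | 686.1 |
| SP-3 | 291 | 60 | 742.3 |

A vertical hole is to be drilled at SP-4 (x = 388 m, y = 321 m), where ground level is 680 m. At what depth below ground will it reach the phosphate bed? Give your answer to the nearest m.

Two edge vectors: SP-1→SP-2 = (74, 198, -111.9), SP-1→SP-3 = (136, 58, -55.7).
Normal n = (SP-1→SP-2) × (SP-1→SP-3) = (-4538.4, -11096.6, -22636).
So ∂z/∂x = −n_x/n_z = −0.20049 and ∂z/∂y = −n_y/n_z = −0.49022.
Intercept c from SP-1: 798 + 31.08 + 0.98 = 830.06.
At (388, 321): z_contact = −77.8 − 157.4 + 830.06 = 594.9 m.
Depth below ground = 680 − 594.9 = 85 m.

85 m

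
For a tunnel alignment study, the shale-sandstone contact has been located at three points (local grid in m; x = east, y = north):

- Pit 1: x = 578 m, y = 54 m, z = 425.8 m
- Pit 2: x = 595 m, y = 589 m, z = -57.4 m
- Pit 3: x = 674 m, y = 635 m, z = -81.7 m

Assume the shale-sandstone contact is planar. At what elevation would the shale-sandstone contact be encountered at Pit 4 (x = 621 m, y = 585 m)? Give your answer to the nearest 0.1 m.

-48.0 m

Two edge vectors: Pit 1→Pit 2 = (17, 535, -483.2), Pit 1→Pit 3 = (96, 581, -507.5).
Normal n = (Pit 1→Pit 2) × (Pit 1→Pit 3) = (9226.7, -37759.7, -41483).
So ∂z/∂x = −n_x/n_z = 0.22242 and ∂z/∂y = −n_y/n_z = −0.91025.
Intercept c from Pit 1: 425.8 − 128.56 + 49.15 = 346.39.
At (621, 585): z = 138.1 − 532.5 + 346.39 = -48.0 m.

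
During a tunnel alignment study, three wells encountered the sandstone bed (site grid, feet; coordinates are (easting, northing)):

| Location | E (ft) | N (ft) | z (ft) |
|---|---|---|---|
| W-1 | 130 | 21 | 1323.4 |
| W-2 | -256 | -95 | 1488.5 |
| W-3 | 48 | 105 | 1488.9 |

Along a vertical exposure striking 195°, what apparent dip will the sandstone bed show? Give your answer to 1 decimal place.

Let the plane be z = a·E + b·N + c.
W-2−W-1: −386a − 116b = 165.1;  W-3−W-1: −82a + 84b = 165.5.
Solving gives a = −0.78850, b = 1.20052.
Unit vector along 195° is (sin 195°, cos 195°) = (-0.2588, -0.9659).
Slope in that direction = a·(-0.2588) + b·(-0.9659) = −0.95553.
Apparent dip = arctan|0.95553| = 43.7° (true dip is 55.2°, so apparent ≤ true as expected).

43.7°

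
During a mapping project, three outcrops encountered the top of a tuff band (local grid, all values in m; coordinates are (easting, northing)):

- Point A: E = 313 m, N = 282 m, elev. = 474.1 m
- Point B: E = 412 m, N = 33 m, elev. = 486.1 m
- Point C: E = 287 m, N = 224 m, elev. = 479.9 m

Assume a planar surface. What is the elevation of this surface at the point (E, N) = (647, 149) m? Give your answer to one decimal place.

Two edge vectors: Point A→Point B = (99, -249, 12), Point A→Point C = (-26, -58, 5.8).
Normal n = (Point A→Point B) × (Point A→Point C) = (-748.2, -886.2, -12216).
So ∂z/∂E = −n_x/n_z = −0.06125 and ∂z/∂N = −n_y/n_z = −0.07254.
Intercept c from Point A: 474.1 + 19.17 + 20.46 = 513.73.
At (647, 149): z = −39.6 − 10.8 + 513.73 = 463.3 m.

463.3 m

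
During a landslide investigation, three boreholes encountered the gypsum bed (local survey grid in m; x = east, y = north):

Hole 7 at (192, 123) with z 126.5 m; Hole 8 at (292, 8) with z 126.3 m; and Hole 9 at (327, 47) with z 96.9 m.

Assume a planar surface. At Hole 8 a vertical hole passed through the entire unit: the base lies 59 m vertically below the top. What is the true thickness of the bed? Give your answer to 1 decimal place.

51.4 m

Let the plane be z = a·x + b·y + c.
Hole 8−Hole 7: 100a − 115b = −0.2;  Hole 9−Hole 7: 135a − 76b = −29.6.
Solving gives a = −0.42761, b = −0.37009.
|∇z| = √(a²+b²) = 0.56553, so dip δ = arctan(0.56553) = 29.49°.
True thickness = vertical thickness × cos δ = 59 × cos 29.49° = 51.4 m.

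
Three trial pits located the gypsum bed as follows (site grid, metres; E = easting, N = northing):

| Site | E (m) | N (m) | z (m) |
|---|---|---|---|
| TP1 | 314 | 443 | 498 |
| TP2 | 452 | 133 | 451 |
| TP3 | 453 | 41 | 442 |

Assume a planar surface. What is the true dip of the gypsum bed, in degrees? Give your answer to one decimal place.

Let the plane be z = a·E + b·N + c.
TP2−TP1: 138a − 310b = −47;  TP3−TP1: 139a − 402b = −56.
Solving gives a = −0.12385, b = 0.09648.
Gradient magnitude |∇z| = √(a² + b²) = √(0.01534 + 0.00931) = 0.15699.
True dip = arctan(0.15699) = 8.9°, dipping toward SE (azimuth ≈ 128°).

8.9°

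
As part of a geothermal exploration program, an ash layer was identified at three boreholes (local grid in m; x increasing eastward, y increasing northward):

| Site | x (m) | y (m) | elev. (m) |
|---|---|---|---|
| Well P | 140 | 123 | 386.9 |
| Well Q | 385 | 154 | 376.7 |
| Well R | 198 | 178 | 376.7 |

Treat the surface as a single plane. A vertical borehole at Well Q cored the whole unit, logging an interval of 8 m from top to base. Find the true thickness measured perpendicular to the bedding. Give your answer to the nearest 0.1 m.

7.9 m

Let the plane be z = a·x + b·y + c.
Well Q−Well P: 245a + 31b = −10.2;  Well R−Well P: 58a + 55b = −10.2.
Solving gives a = −0.02096, b = −0.16335.
|∇z| = √(a²+b²) = 0.16469, so dip δ = arctan(0.16469) = 9.35°.
True thickness = vertical thickness × cos δ = 8 × cos 9.35° = 7.9 m.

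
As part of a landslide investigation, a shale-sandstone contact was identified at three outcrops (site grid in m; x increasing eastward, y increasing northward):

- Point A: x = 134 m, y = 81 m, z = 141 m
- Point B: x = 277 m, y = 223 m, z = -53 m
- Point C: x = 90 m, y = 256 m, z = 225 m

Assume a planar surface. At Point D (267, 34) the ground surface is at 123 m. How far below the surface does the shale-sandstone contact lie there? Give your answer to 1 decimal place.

182.3 m

Two edge vectors: Point A→Point B = (143, 142, -194), Point A→Point C = (-44, 175, 84).
Normal n = (Point A→Point B) × (Point A→Point C) = (45878, -3476, 31273).
So ∂z/∂x = −n_x/n_z = −1.46702 and ∂z/∂y = −n_y/n_z = 0.11115.
Intercept c from Point A: 141 + 196.58 − 9.00 = 328.58.
At (267, 34): z_contact = −391.69 + 3.78 + 328.58 = -59.34 m.
Depth below ground = 123 − (-59.34) = 182.3 m.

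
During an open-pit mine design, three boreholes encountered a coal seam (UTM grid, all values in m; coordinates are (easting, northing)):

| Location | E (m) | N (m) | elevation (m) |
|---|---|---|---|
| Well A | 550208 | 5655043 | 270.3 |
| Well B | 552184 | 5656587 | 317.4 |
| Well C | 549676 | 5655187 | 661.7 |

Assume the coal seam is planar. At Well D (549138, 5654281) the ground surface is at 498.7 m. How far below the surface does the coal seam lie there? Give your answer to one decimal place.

200.4 m

Two edge vectors: Well A→Well B = (1976, 1544, 47.1), Well A→Well C = (-532, 144, 391.4).
Normal n = (Well A→Well B) × (Well A→Well C) = (597539.2, -798463.6, 1105952).
So ∂z/∂E = −n_x/n_z = −0.540293973 and ∂z/∂N = −n_y/n_z = 0.721969489.
Intercept c from Well A: 270.3 + 297274.07 − 4082768.50 = −3785224.14.
At (549138, 5654281): z_contact = −296695.95 + 4082218.36 − 3785224.14 = 298.27 m.
Depth below ground = 498.7 − 298.27 = 200.4 m.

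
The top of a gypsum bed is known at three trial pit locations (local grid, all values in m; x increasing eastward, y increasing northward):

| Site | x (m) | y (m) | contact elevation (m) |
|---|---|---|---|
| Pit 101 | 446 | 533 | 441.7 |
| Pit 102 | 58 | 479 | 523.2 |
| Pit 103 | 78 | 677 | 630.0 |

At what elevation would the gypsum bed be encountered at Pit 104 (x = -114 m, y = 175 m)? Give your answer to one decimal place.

Let the plane be z = a·x + b·y + c.
Pit 102−Pit 101: −388a − 54b = 81.5;  Pit 103−Pit 101: −368a + 144b = 188.3.
Solving gives a = −0.28919, b = 0.56860.
Then c = 441.7 − a·446 − b·533 = 267.61.
At (-114, 175): z = 33.0 + 99.5 + 267.61 = 400.1 m.

400.1 m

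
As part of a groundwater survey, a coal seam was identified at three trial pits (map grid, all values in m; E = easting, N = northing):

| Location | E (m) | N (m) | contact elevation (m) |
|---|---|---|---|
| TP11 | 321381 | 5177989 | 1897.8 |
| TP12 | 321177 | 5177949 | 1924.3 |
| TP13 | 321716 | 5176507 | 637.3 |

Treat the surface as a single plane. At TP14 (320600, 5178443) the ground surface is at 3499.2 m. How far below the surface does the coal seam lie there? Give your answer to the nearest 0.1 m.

Two edge vectors: TP11→TP12 = (-204, -40, 26.5), TP11→TP13 = (335, -1482, -1260.5).
Normal n = (TP11→TP12) × (TP11→TP13) = (89693, -248264.5, 315728).
So ∂z/∂E = −n_x/n_z = −0.284083135 and ∂z/∂N = −n_y/n_z = 0.786323988.
Intercept c from TP11: 1897.8 + 91298.92 − 4071576.96 = −3978380.24.
At (320600, 5178443): z_contact = −91077.05 + 4071933.95 − 3978380.24 = 2476.66 m.
Depth below ground = 3499.2 − 2476.66 = 1022.5 m.

1022.5 m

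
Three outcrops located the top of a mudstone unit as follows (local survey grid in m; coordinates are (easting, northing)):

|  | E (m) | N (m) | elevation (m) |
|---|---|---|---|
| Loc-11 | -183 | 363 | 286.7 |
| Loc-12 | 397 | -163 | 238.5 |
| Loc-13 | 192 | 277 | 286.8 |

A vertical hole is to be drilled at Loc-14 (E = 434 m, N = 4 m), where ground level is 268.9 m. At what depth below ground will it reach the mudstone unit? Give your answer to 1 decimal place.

8.8 m

Two edge vectors: Loc-11→Loc-12 = (580, -526, -48.2), Loc-11→Loc-13 = (375, -86, 0.1).
Normal n = (Loc-11→Loc-12) × (Loc-11→Loc-13) = (-4197.8, -18133, 147370).
So ∂z/∂E = −n_x/n_z = 0.02848 and ∂z/∂N = −n_y/n_z = 0.12304.
Intercept c from Loc-11: 286.7 + 5.21 − 44.66 = 247.25.
At (434, 4): z_contact = 12.36 + 0.49 + 247.25 = 260.10 m.
Depth below ground = 268.9 − 260.10 = 8.8 m.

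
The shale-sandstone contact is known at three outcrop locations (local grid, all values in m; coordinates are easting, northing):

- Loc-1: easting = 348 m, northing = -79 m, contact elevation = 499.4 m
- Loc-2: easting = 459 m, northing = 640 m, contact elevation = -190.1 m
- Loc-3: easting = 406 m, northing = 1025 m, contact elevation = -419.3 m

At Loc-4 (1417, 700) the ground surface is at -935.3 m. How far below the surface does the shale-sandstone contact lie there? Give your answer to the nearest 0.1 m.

Let the plane be z = a·easting + b·northing + c.
Loc-2−Loc-1: 111a + 719b = −689.5;  Loc-3−Loc-1: 58a + 1104b = −918.7.
Solving gives a = −1.245178, b = −0.766739.
Then c = 499.4 − a·348 − b·-79 = 872.15.
At (1417, 700): z_contact = −1764.42 − 536.72 + 872.15 = -1428.99 m.
Depth below ground = -935.3 − (-1428.99) = 493.7 m.

493.7 m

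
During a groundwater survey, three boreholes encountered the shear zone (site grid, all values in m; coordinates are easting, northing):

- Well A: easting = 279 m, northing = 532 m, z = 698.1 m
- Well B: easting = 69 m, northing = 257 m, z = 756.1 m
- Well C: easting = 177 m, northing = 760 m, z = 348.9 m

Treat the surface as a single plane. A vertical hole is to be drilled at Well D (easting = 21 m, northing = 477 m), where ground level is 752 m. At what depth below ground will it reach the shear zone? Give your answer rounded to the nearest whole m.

Two edge vectors: Well A→Well B = (-210, -275, 58), Well A→Well C = (-102, 228, -349.2).
Normal n = (Well A→Well B) × (Well A→Well C) = (82806, -79248, -75930).
So ∂z/∂easting = −n_x/n_z = 1.09056 and ∂z/∂northing = −n_y/n_z = −1.04370.
Intercept c from Well A: 698.1 − 304.27 + 555.25 = 949.08.
At (21, 477): z_contact = 22.9 − 497.8 + 949.08 = 474.1 m.
Depth below ground = 752 − 474.1 = 278 m.

278 m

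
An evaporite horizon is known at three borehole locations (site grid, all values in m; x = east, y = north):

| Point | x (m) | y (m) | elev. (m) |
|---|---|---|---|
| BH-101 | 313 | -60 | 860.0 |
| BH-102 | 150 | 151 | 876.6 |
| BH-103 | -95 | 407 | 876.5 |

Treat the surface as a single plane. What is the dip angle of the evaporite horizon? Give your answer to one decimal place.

Let the plane be z = a·x + b·y + c.
BH-102−BH-101: −163a + 211b = 16.6;  BH-103−BH-101: −408a + 467b = 16.5.
Solving gives a = 0.42848, b = 0.40968.
Gradient magnitude |∇z| = √(a² + b²) = √(0.18360 + 0.16784) = 0.59282.
True dip = arctan(0.59282) = 30.7°, dipping toward SW (azimuth ≈ 226°).

30.7°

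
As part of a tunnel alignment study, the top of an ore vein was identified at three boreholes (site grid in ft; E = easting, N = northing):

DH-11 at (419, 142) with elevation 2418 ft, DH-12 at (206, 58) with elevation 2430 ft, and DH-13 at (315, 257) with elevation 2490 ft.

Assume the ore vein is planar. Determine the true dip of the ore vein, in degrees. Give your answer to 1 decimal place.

Two edge vectors: DH-11→DH-12 = (-213, -84, 12), DH-11→DH-13 = (-104, 115, 72).
Normal n = (DH-11→DH-12) × (DH-11→DH-13) = (-7428, 14088, -33231).
So ∂z/∂E = −n_x/n_z = −0.22353 and ∂z/∂N = −n_y/n_z = 0.42394.
Gradient magnitude |∇z| = √(a² + b²) = √(0.04996 + 0.17973) = 0.47926.
True dip = arctan(0.47926) = 25.6°, dipping toward SSE (azimuth ≈ 152°).

25.6°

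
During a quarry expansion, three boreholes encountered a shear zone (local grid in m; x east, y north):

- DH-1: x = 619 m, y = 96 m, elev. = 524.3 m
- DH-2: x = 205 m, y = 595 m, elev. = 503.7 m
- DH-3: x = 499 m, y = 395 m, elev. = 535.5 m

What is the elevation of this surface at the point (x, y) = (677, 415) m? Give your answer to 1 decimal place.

Two edge vectors: DH-1→DH-2 = (-414, 499, -20.6), DH-1→DH-3 = (-120, 299, 11.2).
Normal n = (DH-1→DH-2) × (DH-1→DH-3) = (11748.2, 7108.8, -63906).
So ∂z/∂x = −n_x/n_z = 0.18384 and ∂z/∂y = −n_y/n_z = 0.11124.
Intercept c from DH-1: 524.3 − 113.79 − 10.68 = 399.83.
At (677, 415): z = 124.5 + 46.2 + 399.83 = 570.4 m.

570.4 m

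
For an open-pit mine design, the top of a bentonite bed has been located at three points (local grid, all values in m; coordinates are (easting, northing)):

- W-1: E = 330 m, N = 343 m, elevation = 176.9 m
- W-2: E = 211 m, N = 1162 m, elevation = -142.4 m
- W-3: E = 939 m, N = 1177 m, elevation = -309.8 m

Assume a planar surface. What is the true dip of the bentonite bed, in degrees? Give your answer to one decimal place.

Let the plane be z = a·E + b·N + c.
W-2−W-1: −119a + 819b = −319.3;  W-3−W-1: 609a + 834b = −486.7.
Solving gives a = −0.22125, b = −0.42201.
Gradient magnitude |∇z| = √(a² + b²) = √(0.04895 + 0.17810) = 0.47649.
True dip = arctan(0.47649) = 25.5°, dipping toward NNE (azimuth ≈ 028°).

25.5°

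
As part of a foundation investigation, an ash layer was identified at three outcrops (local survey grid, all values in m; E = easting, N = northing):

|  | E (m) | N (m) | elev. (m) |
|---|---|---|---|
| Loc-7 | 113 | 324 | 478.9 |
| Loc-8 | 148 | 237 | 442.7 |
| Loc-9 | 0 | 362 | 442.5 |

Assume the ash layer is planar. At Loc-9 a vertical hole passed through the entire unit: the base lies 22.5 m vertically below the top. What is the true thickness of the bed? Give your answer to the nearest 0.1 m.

17.3 m

Let the plane be z = a·E + b·N + c.
Loc-8−Loc-7: 35a − 87b = −36.2;  Loc-9−Loc-7: −113a + 38b = −36.4.
Solving gives a = 0.53434, b = 0.63106.
|∇z| = √(a²+b²) = 0.82689, so dip δ = arctan(0.82689) = 39.59°.
True thickness = vertical thickness × cos δ = 22.5 × cos 39.59° = 17.3 m.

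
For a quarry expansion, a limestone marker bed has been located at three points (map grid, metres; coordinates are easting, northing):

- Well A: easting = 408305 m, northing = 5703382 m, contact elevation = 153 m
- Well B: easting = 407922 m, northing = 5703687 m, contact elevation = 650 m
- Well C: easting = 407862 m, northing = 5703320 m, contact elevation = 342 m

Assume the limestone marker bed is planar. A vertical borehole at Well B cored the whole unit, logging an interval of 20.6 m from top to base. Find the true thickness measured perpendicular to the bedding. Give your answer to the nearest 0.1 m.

14.0 m

Let the plane be z = a·easting + b·northing + c.
Well B−Well A: −383a + 305b = 497;  Well C−Well A: −443a − 62b = 189.
Solving gives a = −0.55683, b = 0.93027.
|∇z| = √(a²+b²) = 1.08419, so dip δ = arctan(1.08419) = 47.31°.
True thickness = vertical thickness × cos δ = 20.6 × cos 47.31° = 14.0 m.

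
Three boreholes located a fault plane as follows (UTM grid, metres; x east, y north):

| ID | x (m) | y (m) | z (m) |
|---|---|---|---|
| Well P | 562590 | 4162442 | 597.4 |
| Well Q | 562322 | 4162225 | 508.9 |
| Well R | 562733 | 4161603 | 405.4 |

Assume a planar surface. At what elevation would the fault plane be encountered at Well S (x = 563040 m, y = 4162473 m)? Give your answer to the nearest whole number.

Let the plane be z = a·x + b·y + c.
Well Q−Well P: −268a − 217b = −88.5;  Well R−Well P: 143a − 839b = −192.
Solving gives a = 0.12735313, b = 0.25055006.
Then c = 597.4 − a·562590 − b·4162442 = −1113950.27.
At (563040, 4162473): z = 71704.9 + 1042907.8 − 1113950.27 = 662.5 m.

662 m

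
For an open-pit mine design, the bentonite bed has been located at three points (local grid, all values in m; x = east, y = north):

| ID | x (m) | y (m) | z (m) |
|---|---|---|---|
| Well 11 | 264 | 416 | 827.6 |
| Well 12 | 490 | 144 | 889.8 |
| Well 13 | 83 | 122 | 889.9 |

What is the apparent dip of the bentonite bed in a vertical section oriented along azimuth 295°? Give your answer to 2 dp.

5.89°

Let the plane be z = a·x + b·y + c.
Well 12−Well 11: 226a − 272b = 62.2;  Well 13−Well 11: −181a − 294b = 62.3.
Solving gives a = 0.01159, b = −0.21904.
Unit vector along 295° is (sin 295°, cos 295°) = (-0.9063, 0.4226).
Slope in that direction = a·(-0.9063) + b·(0.4226) = −0.10308.
Apparent dip = arctan|0.10308| = 5.89° (true dip is 12.4°, so apparent ≤ true as expected).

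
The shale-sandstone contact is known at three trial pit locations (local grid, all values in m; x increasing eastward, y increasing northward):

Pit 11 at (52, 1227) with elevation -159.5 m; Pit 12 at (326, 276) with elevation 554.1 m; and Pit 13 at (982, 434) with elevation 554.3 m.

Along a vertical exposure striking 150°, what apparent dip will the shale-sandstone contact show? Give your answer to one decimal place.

Let the plane be z = a·x + b·y + c.
Pit 12−Pit 11: 274a − 951b = 713.6;  Pit 13−Pit 11: 930a − 793b = 713.8.
Solving gives a = 0.16929, b = −0.70159.
Unit vector along 150° is (sin 150°, cos 150°) = (0.5000, -0.8660).
Slope in that direction = a·(0.5000) + b·(-0.8660) = 0.69224.
Apparent dip = arctan|0.69224| = 34.7° (true dip is 35.8°, so apparent ≤ true as expected).

34.7°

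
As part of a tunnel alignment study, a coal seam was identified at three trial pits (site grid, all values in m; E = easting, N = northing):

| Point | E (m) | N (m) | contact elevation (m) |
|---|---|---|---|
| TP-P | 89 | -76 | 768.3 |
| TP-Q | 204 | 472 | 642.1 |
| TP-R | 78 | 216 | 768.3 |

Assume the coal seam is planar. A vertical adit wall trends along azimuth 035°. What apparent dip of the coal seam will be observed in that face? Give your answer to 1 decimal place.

29.4°

Two edge vectors: TP-P→TP-Q = (115, 548, -126.2), TP-P→TP-R = (-11, 292, 0).
Normal n = (TP-P→TP-Q) × (TP-P→TP-R) = (36850.4, 1388.2, 39608).
So ∂z/∂E = −n_x/n_z = −0.93038 and ∂z/∂N = −n_y/n_z = −0.03505.
Unit vector along 035° is (sin 35°, cos 35°) = (0.5736, 0.8192).
Slope in that direction = a·(0.5736) + b·(0.8192) = −0.56235.
Apparent dip = arctan|0.56235| = 29.4° (true dip is 43.0°, so apparent ≤ true as expected).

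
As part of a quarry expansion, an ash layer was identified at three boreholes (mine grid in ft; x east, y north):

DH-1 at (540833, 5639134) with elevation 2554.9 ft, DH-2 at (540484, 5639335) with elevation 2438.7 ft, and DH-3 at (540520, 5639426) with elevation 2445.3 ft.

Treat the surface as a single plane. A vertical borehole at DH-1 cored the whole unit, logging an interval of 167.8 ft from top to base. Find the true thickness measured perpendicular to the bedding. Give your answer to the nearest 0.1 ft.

Two edge vectors: DH-1→DH-2 = (-349, 201, -116.2), DH-1→DH-3 = (-313, 292, -109.6).
Normal n = (DH-1→DH-2) × (DH-1→DH-3) = (11900.8, -1879.8, -38995).
So ∂z/∂x = −n_x/n_z = 0.30519 and ∂z/∂y = −n_y/n_z = −0.04821.
|∇z| = √(a²+b²) = 0.30897, so dip δ = arctan(0.30897) = 17.17°.
True thickness = vertical thickness × cos δ = 167.8 × cos 17.17° = 160.3 ft.

160.3 ft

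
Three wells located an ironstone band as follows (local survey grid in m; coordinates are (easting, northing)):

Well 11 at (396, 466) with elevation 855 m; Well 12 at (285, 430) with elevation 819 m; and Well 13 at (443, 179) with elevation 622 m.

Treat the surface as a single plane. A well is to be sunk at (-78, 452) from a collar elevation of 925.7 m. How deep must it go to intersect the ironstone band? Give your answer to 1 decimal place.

109.7 m

Let the plane be z = a·E + b·N + c.
Well 12−Well 11: −111a − 36b = −36;  Well 13−Well 11: 47a − 287b = −233.
Solving gives a = 0.05795, b = 0.82134.
Then c = 855 − a·396 − b·466 = 449.31.
At (-78, 452): z_contact = −4.52 + 371.24 + 449.31 = 816.04 m.
Depth below ground = 925.7 − 816.04 = 109.7 m.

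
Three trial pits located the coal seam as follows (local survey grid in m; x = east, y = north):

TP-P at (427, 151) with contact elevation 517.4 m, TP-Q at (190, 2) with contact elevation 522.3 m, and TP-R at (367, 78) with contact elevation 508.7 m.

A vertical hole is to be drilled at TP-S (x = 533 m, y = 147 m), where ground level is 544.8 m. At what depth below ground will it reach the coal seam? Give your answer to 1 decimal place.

49.5 m

Let the plane be z = a·x + b·y + c.
TP-Q−TP-P: −237a − 149b = 4.9;  TP-R−TP-P: −60a − 73b = −8.7.
Solving gives a = −0.19782, b = 0.28177.
Then c = 517.4 − a·427 − b·151 = 559.32.
At (533, 147): z_contact = −105.44 + 41.42 + 559.32 = 495.30 m.
Depth below ground = 544.8 − 495.30 = 49.5 m.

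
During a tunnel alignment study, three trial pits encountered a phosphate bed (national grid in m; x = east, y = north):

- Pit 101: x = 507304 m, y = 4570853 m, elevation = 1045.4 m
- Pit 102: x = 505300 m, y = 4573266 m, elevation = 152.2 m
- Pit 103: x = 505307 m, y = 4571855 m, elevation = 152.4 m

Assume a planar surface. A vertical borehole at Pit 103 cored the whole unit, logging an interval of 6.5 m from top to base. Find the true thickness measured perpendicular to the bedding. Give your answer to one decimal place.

5.9 m

Two edge vectors: Pit 101→Pit 102 = (-2004, 2413, -893.2), Pit 101→Pit 103 = (-1997, 1002, -893).
Normal n = (Pit 101→Pit 102) × (Pit 101→Pit 103) = (-1259822.6, -5851.6, 2810753).
So ∂z/∂x = −n_x/n_z = 0.44822 and ∂z/∂y = −n_y/n_z = 0.00208.
|∇z| = √(a²+b²) = 0.44822, so dip δ = arctan(0.44822) = 24.14°.
True thickness = vertical thickness × cos δ = 6.5 × cos 24.14° = 5.9 m.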